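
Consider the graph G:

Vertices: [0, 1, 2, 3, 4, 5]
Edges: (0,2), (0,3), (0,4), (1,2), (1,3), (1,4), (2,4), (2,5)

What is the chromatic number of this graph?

The graph has a maximum clique of size 3 (lower bound on chromatic number).
A valid 3-coloring: {0: 1, 1: 1, 2: 0, 3: 0, 4: 2, 5: 1}.
Chromatic number = 3.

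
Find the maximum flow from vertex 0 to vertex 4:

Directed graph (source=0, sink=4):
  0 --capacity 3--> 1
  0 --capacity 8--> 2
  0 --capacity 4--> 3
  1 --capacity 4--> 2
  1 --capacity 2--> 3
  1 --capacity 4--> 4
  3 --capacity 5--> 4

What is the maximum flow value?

Computing max flow:
  Flow on (0->1): 3/3
  Flow on (0->3): 4/4
  Flow on (1->4): 3/4
  Flow on (3->4): 4/5
Maximum flow = 7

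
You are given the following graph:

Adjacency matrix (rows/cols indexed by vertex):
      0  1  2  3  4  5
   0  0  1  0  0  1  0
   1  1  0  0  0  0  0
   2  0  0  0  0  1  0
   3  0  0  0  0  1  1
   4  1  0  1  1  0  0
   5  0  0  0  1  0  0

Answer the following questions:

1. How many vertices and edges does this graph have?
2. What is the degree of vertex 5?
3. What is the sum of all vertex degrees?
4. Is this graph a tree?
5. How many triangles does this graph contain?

Count: 6 vertices, 5 edges.
Vertex 5 has neighbors [3], degree = 1.
Handshaking lemma: 2 * 5 = 10.
A graph is a tree iff it is connected and has exactly n-1 edges. This graph is connected (all 6 vertices in one component) and has 6-1 = 5 edges. It is a tree.
Number of triangles = 0.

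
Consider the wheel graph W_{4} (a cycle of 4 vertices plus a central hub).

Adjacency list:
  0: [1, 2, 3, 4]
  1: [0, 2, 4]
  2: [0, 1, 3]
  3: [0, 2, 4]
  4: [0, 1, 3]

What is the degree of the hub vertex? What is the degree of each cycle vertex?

The hub connects to all 4 cycle vertices, so deg(hub) = 4.
Each cycle vertex connects to 2 neighbors on the cycle plus the hub, so deg(cycle vertex) = 3.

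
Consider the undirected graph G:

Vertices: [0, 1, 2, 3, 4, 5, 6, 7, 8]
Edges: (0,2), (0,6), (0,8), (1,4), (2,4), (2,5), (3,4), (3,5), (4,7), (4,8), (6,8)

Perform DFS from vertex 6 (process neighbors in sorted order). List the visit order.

DFS from vertex 6 (neighbors processed in ascending order):
Visit order: 6, 0, 2, 4, 1, 3, 5, 7, 8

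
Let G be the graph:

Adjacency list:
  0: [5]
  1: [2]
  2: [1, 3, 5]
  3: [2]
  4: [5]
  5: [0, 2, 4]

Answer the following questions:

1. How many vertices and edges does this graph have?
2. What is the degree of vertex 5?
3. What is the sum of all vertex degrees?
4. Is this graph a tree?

Count: 6 vertices, 5 edges.
Vertex 5 has neighbors [0, 2, 4], degree = 3.
Handshaking lemma: 2 * 5 = 10.
A graph is a tree iff it is connected and has exactly n-1 edges. This graph is connected (all 6 vertices in one component) and has 6-1 = 5 edges. It is a tree.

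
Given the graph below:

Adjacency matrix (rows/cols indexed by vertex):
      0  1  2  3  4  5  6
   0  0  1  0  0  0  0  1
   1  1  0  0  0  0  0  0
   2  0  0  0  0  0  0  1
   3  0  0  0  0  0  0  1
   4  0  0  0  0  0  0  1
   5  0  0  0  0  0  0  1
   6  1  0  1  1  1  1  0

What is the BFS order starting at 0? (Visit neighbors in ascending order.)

BFS from vertex 0 (neighbors processed in ascending order):
Visit order: 0, 1, 6, 2, 3, 4, 5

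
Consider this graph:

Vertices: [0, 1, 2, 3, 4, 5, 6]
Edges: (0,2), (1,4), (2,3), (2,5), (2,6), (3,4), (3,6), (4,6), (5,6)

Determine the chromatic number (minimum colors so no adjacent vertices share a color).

The graph has a maximum clique of size 3 (lower bound on chromatic number).
A valid 3-coloring: {0: 1, 1: 1, 2: 0, 3: 2, 4: 0, 5: 2, 6: 1}.
Chromatic number = 3.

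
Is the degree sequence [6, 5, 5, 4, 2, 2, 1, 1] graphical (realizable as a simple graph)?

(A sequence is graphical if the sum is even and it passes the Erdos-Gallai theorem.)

Sum of degrees = 26. Sum is even but fails Erdos-Gallai. The sequence is NOT graphical.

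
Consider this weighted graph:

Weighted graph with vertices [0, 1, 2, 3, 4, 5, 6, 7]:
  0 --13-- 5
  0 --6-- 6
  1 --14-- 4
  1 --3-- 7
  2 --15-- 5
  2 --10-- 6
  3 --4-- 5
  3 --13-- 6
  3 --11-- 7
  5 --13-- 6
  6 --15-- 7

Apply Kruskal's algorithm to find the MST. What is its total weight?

Applying Kruskal's algorithm (sort edges by weight, add if no cycle):
  Add (1,7) w=3
  Add (3,5) w=4
  Add (0,6) w=6
  Add (2,6) w=10
  Add (3,7) w=11
  Add (0,5) w=13
  Skip (3,6) w=13 (creates cycle)
  Skip (5,6) w=13 (creates cycle)
  Add (1,4) w=14
  Skip (2,5) w=15 (creates cycle)
  Skip (6,7) w=15 (creates cycle)
MST weight = 61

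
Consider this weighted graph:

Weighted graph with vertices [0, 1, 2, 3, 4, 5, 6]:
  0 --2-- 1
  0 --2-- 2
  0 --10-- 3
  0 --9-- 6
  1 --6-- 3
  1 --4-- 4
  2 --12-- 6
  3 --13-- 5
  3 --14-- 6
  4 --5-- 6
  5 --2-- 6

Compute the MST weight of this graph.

Applying Kruskal's algorithm (sort edges by weight, add if no cycle):
  Add (0,2) w=2
  Add (0,1) w=2
  Add (5,6) w=2
  Add (1,4) w=4
  Add (4,6) w=5
  Add (1,3) w=6
  Skip (0,6) w=9 (creates cycle)
  Skip (0,3) w=10 (creates cycle)
  Skip (2,6) w=12 (creates cycle)
  Skip (3,5) w=13 (creates cycle)
  Skip (3,6) w=14 (creates cycle)
MST weight = 21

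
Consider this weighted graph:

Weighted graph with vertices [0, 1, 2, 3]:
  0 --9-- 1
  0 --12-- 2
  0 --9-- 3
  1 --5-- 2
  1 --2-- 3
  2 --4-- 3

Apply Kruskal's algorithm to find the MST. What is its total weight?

Applying Kruskal's algorithm (sort edges by weight, add if no cycle):
  Add (1,3) w=2
  Add (2,3) w=4
  Skip (1,2) w=5 (creates cycle)
  Add (0,3) w=9
  Skip (0,1) w=9 (creates cycle)
  Skip (0,2) w=12 (creates cycle)
MST weight = 15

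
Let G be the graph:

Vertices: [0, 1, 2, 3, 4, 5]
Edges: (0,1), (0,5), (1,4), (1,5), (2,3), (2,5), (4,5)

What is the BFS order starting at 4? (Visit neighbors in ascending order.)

BFS from vertex 4 (neighbors processed in ascending order):
Visit order: 4, 1, 5, 0, 2, 3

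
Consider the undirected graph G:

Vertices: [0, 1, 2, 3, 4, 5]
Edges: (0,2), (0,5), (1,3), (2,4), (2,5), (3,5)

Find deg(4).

Vertex 4 has neighbors [2], so deg(4) = 1.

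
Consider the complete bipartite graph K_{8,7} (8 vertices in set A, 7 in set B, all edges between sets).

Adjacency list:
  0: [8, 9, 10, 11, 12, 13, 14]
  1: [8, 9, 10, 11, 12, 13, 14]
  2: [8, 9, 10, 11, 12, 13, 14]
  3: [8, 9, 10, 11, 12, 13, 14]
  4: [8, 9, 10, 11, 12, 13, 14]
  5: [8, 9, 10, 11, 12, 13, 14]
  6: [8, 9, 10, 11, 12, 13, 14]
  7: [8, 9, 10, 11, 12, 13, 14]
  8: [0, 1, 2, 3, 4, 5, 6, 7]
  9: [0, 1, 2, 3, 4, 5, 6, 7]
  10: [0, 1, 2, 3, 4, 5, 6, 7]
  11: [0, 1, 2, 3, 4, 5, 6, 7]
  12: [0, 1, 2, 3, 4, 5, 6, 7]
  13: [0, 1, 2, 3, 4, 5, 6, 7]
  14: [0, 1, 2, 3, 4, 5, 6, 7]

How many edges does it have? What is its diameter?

K_{8,7} has 8 * 7 = 56 edges.
Any vertex reaches any opposite-side vertex in 1 step; same-side vertices reach in 2 steps via any opposite-side vertex.
Diameter = 2.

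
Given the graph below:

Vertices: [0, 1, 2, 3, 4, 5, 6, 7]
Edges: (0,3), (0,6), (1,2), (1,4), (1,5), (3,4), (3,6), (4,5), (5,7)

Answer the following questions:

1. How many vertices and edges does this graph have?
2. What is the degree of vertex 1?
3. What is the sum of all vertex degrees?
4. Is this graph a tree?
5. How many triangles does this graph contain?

Count: 8 vertices, 9 edges.
Vertex 1 has neighbors [2, 4, 5], degree = 3.
Handshaking lemma: 2 * 9 = 18.
A tree on 8 vertices has 7 edges. This graph has 9 edges (2 extra). Not a tree.
Number of triangles = 2.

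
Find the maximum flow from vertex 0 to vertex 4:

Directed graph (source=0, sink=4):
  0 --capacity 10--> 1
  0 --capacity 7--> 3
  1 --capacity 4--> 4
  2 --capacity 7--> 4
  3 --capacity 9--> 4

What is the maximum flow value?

Computing max flow:
  Flow on (0->1): 4/10
  Flow on (0->3): 7/7
  Flow on (1->4): 4/4
  Flow on (3->4): 7/9
Maximum flow = 11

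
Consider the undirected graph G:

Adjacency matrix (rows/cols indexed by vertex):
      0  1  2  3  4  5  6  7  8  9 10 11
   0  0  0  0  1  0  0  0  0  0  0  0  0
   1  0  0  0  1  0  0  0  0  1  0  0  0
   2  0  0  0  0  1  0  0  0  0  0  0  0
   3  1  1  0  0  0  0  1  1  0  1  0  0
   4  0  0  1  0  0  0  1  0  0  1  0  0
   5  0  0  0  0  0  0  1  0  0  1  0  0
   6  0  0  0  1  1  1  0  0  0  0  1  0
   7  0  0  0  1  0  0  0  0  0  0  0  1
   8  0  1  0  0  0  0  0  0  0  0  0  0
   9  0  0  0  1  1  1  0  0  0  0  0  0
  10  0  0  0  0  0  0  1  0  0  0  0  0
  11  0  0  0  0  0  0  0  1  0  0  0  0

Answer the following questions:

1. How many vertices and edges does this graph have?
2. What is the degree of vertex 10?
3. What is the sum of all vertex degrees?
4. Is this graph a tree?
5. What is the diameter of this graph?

Count: 12 vertices, 13 edges.
Vertex 10 has neighbors [6], degree = 1.
Handshaking lemma: 2 * 13 = 26.
A tree on 12 vertices has 11 edges. This graph has 13 edges (2 extra). Not a tree.
Diameter (longest shortest path) = 5.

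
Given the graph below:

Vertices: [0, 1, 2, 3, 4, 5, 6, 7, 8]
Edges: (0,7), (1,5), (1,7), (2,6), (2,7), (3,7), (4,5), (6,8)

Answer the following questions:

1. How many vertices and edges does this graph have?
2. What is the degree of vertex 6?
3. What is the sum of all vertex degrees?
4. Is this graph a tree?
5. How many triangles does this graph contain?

Count: 9 vertices, 8 edges.
Vertex 6 has neighbors [2, 8], degree = 2.
Handshaking lemma: 2 * 8 = 16.
A graph is a tree iff it is connected and has exactly n-1 edges. This graph is connected (all 9 vertices in one component) and has 9-1 = 8 edges. It is a tree.
Number of triangles = 0.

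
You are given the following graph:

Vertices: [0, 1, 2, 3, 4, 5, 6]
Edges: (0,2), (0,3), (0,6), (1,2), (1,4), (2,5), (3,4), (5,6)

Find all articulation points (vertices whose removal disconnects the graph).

No articulation points. The graph is biconnected.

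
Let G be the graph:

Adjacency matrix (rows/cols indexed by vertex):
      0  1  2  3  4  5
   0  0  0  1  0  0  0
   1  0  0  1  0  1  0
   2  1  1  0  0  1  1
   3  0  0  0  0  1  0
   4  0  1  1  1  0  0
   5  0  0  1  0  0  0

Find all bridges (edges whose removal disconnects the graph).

A bridge is an edge whose removal increases the number of connected components.
Bridges found: (0,2), (2,5), (3,4)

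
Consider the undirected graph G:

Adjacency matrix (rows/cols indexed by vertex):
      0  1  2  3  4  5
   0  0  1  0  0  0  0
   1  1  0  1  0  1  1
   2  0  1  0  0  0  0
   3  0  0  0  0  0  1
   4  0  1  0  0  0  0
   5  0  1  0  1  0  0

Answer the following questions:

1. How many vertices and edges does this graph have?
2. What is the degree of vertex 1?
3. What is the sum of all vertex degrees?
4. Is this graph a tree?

Count: 6 vertices, 5 edges.
Vertex 1 has neighbors [0, 2, 4, 5], degree = 4.
Handshaking lemma: 2 * 5 = 10.
A graph is a tree iff it is connected and has exactly n-1 edges. This graph is connected (all 6 vertices in one component) and has 6-1 = 5 edges. It is a tree.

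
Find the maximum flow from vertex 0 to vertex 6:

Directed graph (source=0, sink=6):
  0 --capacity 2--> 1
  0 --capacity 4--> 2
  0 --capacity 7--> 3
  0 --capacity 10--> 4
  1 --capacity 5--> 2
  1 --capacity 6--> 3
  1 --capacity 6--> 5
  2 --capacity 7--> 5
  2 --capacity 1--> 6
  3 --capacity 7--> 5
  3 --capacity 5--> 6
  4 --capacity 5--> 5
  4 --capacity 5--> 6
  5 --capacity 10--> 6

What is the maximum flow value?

Computing max flow:
  Flow on (0->1): 2/2
  Flow on (0->2): 2/4
  Flow on (0->3): 7/7
  Flow on (0->4): 10/10
  Flow on (1->2): 2/5
  Flow on (2->5): 3/7
  Flow on (2->6): 1/1
  Flow on (3->5): 2/7
  Flow on (3->6): 5/5
  Flow on (4->5): 5/5
  Flow on (4->6): 5/5
  Flow on (5->6): 10/10
Maximum flow = 21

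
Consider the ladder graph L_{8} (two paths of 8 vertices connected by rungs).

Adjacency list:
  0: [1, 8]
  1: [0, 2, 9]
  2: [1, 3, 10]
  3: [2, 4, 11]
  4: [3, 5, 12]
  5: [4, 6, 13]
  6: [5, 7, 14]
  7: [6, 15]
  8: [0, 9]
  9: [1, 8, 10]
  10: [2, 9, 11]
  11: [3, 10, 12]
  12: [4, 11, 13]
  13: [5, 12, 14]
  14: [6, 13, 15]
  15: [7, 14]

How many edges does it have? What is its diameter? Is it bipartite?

Ladder graph L_{8}: 8 rungs + 2 * (8-1) path edges = 8 + 14 = 22 edges.
Diameter = 8.
Ladder graphs are bipartite (alternating coloring along each path).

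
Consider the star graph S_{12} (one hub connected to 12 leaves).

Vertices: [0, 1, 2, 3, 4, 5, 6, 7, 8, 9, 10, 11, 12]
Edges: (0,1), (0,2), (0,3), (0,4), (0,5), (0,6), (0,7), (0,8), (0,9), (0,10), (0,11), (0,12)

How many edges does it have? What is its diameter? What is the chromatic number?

Star graph S_{12}: the hub connects to all 12 leaves.
Edges = 12.
Diameter = 2 (any leaf to hub is 1, leaf to leaf through hub is 2).
Star graphs are bipartite (hub vs leaves), so chromatic number = 2.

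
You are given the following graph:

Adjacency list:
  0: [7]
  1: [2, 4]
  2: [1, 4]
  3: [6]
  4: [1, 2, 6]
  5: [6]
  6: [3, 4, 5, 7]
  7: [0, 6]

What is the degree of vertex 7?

Vertex 7 has neighbors [0, 6], so deg(7) = 2.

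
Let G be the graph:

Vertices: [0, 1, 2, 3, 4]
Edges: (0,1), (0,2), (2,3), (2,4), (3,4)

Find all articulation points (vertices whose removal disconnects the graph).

An articulation point is a vertex whose removal disconnects the graph.
Articulation points: [0, 2]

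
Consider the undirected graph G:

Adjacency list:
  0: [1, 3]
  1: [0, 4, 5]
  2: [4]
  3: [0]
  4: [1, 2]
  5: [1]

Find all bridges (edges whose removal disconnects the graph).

A bridge is an edge whose removal increases the number of connected components.
Bridges found: (0,1), (0,3), (1,4), (1,5), (2,4)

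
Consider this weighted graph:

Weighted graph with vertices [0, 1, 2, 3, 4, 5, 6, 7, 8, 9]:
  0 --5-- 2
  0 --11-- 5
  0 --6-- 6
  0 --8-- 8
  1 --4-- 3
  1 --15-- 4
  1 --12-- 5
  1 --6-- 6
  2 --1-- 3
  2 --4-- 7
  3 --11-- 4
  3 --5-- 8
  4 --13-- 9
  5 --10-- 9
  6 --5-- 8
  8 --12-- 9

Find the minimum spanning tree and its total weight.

Applying Kruskal's algorithm (sort edges by weight, add if no cycle):
  Add (2,3) w=1
  Add (1,3) w=4
  Add (2,7) w=4
  Add (0,2) w=5
  Add (3,8) w=5
  Add (6,8) w=5
  Skip (0,6) w=6 (creates cycle)
  Skip (1,6) w=6 (creates cycle)
  Skip (0,8) w=8 (creates cycle)
  Add (5,9) w=10
  Add (0,5) w=11
  Add (3,4) w=11
  Skip (1,5) w=12 (creates cycle)
  Skip (8,9) w=12 (creates cycle)
  Skip (4,9) w=13 (creates cycle)
  Skip (1,4) w=15 (creates cycle)
MST weight = 56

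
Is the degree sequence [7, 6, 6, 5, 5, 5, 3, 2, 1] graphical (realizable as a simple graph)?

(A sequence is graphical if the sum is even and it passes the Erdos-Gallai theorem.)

Sum of degrees = 40. Sum is even and passes Erdos-Gallai. The sequence IS graphical.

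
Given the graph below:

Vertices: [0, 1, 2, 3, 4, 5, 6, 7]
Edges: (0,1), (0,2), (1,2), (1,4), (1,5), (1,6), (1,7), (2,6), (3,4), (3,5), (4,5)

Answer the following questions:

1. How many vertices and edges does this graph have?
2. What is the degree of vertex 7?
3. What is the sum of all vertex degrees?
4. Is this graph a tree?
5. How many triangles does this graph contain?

Count: 8 vertices, 11 edges.
Vertex 7 has neighbors [1], degree = 1.
Handshaking lemma: 2 * 11 = 22.
A tree on 8 vertices has 7 edges. This graph has 11 edges (4 extra). Not a tree.
Number of triangles = 4.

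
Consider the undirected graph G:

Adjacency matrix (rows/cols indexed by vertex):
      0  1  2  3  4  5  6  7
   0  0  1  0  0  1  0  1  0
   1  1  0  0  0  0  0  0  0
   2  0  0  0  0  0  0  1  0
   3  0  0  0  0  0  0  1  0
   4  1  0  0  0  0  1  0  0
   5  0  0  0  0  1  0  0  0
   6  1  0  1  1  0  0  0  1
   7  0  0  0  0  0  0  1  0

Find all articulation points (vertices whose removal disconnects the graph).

An articulation point is a vertex whose removal disconnects the graph.
Articulation points: [0, 4, 6]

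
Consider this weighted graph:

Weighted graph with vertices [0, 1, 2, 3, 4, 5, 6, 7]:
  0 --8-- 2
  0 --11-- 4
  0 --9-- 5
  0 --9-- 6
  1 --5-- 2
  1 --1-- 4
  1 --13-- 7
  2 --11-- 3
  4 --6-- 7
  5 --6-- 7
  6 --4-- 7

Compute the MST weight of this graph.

Applying Kruskal's algorithm (sort edges by weight, add if no cycle):
  Add (1,4) w=1
  Add (6,7) w=4
  Add (1,2) w=5
  Add (4,7) w=6
  Add (5,7) w=6
  Add (0,2) w=8
  Skip (0,6) w=9 (creates cycle)
  Skip (0,5) w=9 (creates cycle)
  Skip (0,4) w=11 (creates cycle)
  Add (2,3) w=11
  Skip (1,7) w=13 (creates cycle)
MST weight = 41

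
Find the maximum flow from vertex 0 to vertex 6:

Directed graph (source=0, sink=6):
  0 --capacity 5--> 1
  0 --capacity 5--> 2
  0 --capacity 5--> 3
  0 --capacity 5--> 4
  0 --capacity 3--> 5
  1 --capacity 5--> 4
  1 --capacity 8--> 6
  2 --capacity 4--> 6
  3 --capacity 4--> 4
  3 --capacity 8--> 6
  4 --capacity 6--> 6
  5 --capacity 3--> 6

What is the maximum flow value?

Computing max flow:
  Flow on (0->1): 5/5
  Flow on (0->2): 4/5
  Flow on (0->3): 5/5
  Flow on (0->4): 5/5
  Flow on (0->5): 3/3
  Flow on (1->6): 5/8
  Flow on (2->6): 4/4
  Flow on (3->6): 5/8
  Flow on (4->6): 5/6
  Flow on (5->6): 3/3
Maximum flow = 22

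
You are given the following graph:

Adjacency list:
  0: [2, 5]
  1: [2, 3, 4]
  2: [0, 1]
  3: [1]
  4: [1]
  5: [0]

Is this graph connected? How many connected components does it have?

Checking connectivity: the graph has 1 connected component(s).
All vertices are reachable from each other. The graph IS connected.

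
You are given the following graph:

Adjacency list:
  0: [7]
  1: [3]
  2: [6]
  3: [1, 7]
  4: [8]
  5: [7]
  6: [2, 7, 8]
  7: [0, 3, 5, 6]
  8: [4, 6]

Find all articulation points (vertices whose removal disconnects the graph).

An articulation point is a vertex whose removal disconnects the graph.
Articulation points: [3, 6, 7, 8]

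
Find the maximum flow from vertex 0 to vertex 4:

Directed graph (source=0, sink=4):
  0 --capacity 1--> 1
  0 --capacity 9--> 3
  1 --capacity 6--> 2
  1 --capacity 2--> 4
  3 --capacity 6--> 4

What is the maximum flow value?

Computing max flow:
  Flow on (0->1): 1/1
  Flow on (0->3): 6/9
  Flow on (1->4): 1/2
  Flow on (3->4): 6/6
Maximum flow = 7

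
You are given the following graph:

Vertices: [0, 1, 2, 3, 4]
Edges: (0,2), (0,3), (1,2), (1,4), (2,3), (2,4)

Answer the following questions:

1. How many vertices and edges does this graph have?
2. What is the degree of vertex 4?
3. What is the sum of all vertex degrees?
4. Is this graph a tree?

Count: 5 vertices, 6 edges.
Vertex 4 has neighbors [1, 2], degree = 2.
Handshaking lemma: 2 * 6 = 12.
A tree on 5 vertices has 4 edges. This graph has 6 edges (2 extra). Not a tree.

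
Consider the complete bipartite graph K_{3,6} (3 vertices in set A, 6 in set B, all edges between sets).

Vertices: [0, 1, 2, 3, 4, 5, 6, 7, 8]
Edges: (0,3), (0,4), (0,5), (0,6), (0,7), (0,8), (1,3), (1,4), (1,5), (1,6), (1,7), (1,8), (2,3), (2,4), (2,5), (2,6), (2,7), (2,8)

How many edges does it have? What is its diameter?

K_{3,6} has 3 * 6 = 18 edges.
Any vertex reaches any opposite-side vertex in 1 step; same-side vertices reach in 2 steps via any opposite-side vertex.
Diameter = 2.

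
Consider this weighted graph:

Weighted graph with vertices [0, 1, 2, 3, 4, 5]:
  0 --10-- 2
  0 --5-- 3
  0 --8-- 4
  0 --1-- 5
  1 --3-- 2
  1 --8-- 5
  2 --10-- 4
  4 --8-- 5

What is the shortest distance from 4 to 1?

Using Dijkstra's algorithm from vertex 4:
Shortest path: 4 -> 2 -> 1
Total weight: 10 + 3 = 13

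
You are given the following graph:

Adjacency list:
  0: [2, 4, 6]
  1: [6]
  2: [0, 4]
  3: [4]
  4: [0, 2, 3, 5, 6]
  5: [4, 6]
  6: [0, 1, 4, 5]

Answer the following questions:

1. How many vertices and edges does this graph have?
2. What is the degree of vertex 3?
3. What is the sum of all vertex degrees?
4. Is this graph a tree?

Count: 7 vertices, 9 edges.
Vertex 3 has neighbors [4], degree = 1.
Handshaking lemma: 2 * 9 = 18.
A tree on 7 vertices has 6 edges. This graph has 9 edges (3 extra). Not a tree.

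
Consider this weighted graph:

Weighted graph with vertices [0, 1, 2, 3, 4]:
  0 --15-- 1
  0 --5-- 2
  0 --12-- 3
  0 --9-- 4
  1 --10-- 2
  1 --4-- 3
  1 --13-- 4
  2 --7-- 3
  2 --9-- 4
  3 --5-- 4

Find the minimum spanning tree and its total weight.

Applying Kruskal's algorithm (sort edges by weight, add if no cycle):
  Add (1,3) w=4
  Add (0,2) w=5
  Add (3,4) w=5
  Add (2,3) w=7
  Skip (0,4) w=9 (creates cycle)
  Skip (2,4) w=9 (creates cycle)
  Skip (1,2) w=10 (creates cycle)
  Skip (0,3) w=12 (creates cycle)
  Skip (1,4) w=13 (creates cycle)
  Skip (0,1) w=15 (creates cycle)
MST weight = 21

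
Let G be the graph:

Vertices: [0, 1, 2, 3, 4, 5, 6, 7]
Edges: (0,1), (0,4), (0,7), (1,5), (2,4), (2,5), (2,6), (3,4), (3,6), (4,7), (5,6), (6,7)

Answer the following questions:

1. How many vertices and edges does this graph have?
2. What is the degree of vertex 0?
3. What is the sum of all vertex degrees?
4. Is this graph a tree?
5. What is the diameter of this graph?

Count: 8 vertices, 12 edges.
Vertex 0 has neighbors [1, 4, 7], degree = 3.
Handshaking lemma: 2 * 12 = 24.
A tree on 8 vertices has 7 edges. This graph has 12 edges (5 extra). Not a tree.
Diameter (longest shortest path) = 3.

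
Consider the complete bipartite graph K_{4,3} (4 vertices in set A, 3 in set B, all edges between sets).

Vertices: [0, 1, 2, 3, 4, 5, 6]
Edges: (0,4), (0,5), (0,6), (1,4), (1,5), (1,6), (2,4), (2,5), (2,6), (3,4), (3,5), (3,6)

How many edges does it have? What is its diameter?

K_{4,3} has 4 * 3 = 12 edges.
Any vertex reaches any opposite-side vertex in 1 step; same-side vertices reach in 2 steps via any opposite-side vertex.
Diameter = 2.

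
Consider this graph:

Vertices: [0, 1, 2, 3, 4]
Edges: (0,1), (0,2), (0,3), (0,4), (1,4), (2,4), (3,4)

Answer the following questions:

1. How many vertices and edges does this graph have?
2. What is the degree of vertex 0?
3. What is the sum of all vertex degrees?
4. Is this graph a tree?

Count: 5 vertices, 7 edges.
Vertex 0 has neighbors [1, 2, 3, 4], degree = 4.
Handshaking lemma: 2 * 7 = 14.
A tree on 5 vertices has 4 edges. This graph has 7 edges (3 extra). Not a tree.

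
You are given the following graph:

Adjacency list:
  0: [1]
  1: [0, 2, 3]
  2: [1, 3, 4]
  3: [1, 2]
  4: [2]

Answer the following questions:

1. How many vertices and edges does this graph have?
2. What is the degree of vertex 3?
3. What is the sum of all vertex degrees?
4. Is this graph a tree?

Count: 5 vertices, 5 edges.
Vertex 3 has neighbors [1, 2], degree = 2.
Handshaking lemma: 2 * 5 = 10.
A tree on 5 vertices has 4 edges. This graph has 5 edges (1 extra). Not a tree.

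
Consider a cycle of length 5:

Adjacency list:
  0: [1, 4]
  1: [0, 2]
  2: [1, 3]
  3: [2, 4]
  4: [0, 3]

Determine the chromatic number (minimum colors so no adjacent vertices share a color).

This is an odd cycle (C_5). Odd cycles are not bipartite (any 2-coloring forces two adjacent vertices to match), and 3 colors suffice.
Chromatic number = 3.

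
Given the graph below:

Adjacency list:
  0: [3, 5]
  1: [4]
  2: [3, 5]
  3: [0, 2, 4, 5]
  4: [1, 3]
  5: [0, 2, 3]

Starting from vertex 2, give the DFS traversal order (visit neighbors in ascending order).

DFS from vertex 2 (neighbors processed in ascending order):
Visit order: 2, 3, 0, 5, 4, 1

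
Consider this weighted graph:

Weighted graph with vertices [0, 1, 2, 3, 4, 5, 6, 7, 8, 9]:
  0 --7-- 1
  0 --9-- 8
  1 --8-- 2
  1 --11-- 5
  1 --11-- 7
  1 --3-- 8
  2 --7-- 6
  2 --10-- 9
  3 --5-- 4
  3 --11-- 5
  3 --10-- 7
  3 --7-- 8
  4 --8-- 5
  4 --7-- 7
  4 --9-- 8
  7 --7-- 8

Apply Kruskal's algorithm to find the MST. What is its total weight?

Applying Kruskal's algorithm (sort edges by weight, add if no cycle):
  Add (1,8) w=3
  Add (3,4) w=5
  Add (0,1) w=7
  Add (2,6) w=7
  Add (3,8) w=7
  Add (4,7) w=7
  Skip (7,8) w=7 (creates cycle)
  Add (1,2) w=8
  Add (4,5) w=8
  Skip (0,8) w=9 (creates cycle)
  Skip (4,8) w=9 (creates cycle)
  Add (2,9) w=10
  Skip (3,7) w=10 (creates cycle)
  Skip (1,5) w=11 (creates cycle)
  Skip (1,7) w=11 (creates cycle)
  Skip (3,5) w=11 (creates cycle)
MST weight = 62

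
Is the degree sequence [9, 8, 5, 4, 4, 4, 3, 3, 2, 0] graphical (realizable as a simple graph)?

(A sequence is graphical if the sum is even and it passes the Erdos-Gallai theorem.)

Sum of degrees = 42. Sum is even but fails Erdos-Gallai. The sequence is NOT graphical.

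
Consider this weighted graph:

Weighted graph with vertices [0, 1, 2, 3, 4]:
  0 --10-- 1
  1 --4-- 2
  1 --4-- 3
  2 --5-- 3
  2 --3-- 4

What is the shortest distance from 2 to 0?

Using Dijkstra's algorithm from vertex 2:
Shortest path: 2 -> 1 -> 0
Total weight: 4 + 10 = 14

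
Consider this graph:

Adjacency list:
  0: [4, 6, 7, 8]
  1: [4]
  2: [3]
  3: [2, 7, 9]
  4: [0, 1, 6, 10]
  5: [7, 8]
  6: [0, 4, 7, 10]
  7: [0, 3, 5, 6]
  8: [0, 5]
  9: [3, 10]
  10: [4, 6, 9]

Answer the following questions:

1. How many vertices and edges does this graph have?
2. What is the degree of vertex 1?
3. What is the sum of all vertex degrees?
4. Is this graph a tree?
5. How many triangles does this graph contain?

Count: 11 vertices, 15 edges.
Vertex 1 has neighbors [4], degree = 1.
Handshaking lemma: 2 * 15 = 30.
A tree on 11 vertices has 10 edges. This graph has 15 edges (5 extra). Not a tree.
Number of triangles = 3.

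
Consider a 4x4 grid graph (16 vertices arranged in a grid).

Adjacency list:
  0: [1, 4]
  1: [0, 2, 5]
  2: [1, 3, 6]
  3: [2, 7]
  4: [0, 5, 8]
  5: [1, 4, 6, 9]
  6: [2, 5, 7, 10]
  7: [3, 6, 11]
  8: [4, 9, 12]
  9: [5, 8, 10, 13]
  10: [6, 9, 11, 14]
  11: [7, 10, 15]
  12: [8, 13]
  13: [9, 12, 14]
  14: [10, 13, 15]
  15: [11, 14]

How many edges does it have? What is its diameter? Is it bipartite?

A 4x4 grid has 12 vertical edges and 12 horizontal edges.
Total edges = 12 + 12 = 24.
Diameter = (4-1) + (4-1) = 6 (corner to opposite corner).
Grid graphs are bipartite (checkerboard coloring).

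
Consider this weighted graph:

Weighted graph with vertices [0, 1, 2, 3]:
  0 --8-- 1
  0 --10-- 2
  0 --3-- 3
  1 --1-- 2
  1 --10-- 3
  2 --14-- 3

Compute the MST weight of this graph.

Applying Kruskal's algorithm (sort edges by weight, add if no cycle):
  Add (1,2) w=1
  Add (0,3) w=3
  Add (0,1) w=8
  Skip (0,2) w=10 (creates cycle)
  Skip (1,3) w=10 (creates cycle)
  Skip (2,3) w=14 (creates cycle)
MST weight = 12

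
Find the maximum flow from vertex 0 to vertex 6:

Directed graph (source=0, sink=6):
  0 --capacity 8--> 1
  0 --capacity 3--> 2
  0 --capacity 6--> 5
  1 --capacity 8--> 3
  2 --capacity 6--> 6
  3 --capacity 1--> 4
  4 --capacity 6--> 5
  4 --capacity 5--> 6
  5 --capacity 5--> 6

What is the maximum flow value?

Computing max flow:
  Flow on (0->1): 1/8
  Flow on (0->2): 3/3
  Flow on (0->5): 5/6
  Flow on (1->3): 1/8
  Flow on (2->6): 3/6
  Flow on (3->4): 1/1
  Flow on (4->6): 1/5
  Flow on (5->6): 5/5
Maximum flow = 9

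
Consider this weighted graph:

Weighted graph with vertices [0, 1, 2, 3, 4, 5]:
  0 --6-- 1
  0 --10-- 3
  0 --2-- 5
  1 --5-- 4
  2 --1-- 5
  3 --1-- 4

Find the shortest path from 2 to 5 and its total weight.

Using Dijkstra's algorithm from vertex 2:
Shortest path: 2 -> 5
Total weight: 1 = 1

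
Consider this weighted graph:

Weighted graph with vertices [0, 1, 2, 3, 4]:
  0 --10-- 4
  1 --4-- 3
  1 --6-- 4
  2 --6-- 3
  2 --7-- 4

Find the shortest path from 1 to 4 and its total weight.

Using Dijkstra's algorithm from vertex 1:
Shortest path: 1 -> 4
Total weight: 6 = 6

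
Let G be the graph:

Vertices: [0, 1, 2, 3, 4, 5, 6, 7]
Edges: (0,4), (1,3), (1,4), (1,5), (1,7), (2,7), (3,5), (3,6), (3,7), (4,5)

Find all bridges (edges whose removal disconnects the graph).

A bridge is an edge whose removal increases the number of connected components.
Bridges found: (0,4), (2,7), (3,6)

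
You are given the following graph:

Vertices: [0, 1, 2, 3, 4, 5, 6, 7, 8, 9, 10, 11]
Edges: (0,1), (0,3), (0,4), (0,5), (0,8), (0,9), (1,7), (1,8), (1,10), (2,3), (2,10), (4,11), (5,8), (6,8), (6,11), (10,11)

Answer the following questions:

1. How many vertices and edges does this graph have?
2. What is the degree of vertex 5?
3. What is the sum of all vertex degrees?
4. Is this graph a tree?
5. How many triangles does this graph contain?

Count: 12 vertices, 16 edges.
Vertex 5 has neighbors [0, 8], degree = 2.
Handshaking lemma: 2 * 16 = 32.
A tree on 12 vertices has 11 edges. This graph has 16 edges (5 extra). Not a tree.
Number of triangles = 2.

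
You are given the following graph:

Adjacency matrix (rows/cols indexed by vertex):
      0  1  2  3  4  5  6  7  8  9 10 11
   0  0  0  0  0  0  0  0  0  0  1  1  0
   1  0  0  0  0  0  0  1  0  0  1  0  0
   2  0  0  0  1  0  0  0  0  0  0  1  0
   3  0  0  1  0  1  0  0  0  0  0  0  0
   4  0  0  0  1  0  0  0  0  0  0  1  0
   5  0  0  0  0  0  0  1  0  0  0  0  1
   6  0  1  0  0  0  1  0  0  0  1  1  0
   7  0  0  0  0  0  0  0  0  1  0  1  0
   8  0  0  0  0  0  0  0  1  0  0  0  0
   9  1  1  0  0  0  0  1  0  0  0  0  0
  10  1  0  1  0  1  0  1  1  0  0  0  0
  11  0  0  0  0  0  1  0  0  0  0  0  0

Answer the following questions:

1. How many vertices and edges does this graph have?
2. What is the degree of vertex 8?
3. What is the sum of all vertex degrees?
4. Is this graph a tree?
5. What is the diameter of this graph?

Count: 12 vertices, 14 edges.
Vertex 8 has neighbors [7], degree = 1.
Handshaking lemma: 2 * 14 = 28.
A tree on 12 vertices has 11 edges. This graph has 14 edges (3 extra). Not a tree.
Diameter (longest shortest path) = 5.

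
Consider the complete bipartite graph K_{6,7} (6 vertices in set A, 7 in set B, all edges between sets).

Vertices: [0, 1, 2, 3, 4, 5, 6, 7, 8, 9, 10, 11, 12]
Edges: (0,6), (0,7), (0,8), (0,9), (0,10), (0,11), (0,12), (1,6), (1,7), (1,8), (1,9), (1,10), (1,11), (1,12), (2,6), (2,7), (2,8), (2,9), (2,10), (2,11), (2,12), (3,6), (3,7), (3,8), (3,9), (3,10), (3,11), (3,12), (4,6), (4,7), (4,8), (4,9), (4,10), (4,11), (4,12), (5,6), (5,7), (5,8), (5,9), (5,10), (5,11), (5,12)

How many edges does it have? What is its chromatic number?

K_{6,7} has 6 * 7 = 42 edges.
Bipartite graphs have chromatic number 2 (color each partition differently).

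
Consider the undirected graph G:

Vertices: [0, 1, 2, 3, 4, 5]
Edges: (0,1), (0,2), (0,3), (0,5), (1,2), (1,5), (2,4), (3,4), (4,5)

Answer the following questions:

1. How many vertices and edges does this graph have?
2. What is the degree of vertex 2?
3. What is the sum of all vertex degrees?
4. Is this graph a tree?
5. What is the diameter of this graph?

Count: 6 vertices, 9 edges.
Vertex 2 has neighbors [0, 1, 4], degree = 3.
Handshaking lemma: 2 * 9 = 18.
A tree on 6 vertices has 5 edges. This graph has 9 edges (4 extra). Not a tree.
Diameter (longest shortest path) = 2.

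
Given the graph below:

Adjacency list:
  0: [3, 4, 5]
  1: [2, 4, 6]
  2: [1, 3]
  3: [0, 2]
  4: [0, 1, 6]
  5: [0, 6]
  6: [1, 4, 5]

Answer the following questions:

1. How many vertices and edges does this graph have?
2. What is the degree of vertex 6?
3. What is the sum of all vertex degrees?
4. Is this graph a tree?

Count: 7 vertices, 9 edges.
Vertex 6 has neighbors [1, 4, 5], degree = 3.
Handshaking lemma: 2 * 9 = 18.
A tree on 7 vertices has 6 edges. This graph has 9 edges (3 extra). Not a tree.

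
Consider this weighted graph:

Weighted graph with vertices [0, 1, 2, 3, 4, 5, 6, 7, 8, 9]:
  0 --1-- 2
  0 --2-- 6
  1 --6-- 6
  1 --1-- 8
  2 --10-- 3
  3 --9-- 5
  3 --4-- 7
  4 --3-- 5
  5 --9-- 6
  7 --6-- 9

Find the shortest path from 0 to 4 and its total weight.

Using Dijkstra's algorithm from vertex 0:
Shortest path: 0 -> 6 -> 5 -> 4
Total weight: 2 + 9 + 3 = 14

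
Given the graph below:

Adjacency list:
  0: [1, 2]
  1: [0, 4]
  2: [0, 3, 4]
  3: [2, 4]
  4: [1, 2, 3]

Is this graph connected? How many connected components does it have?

Checking connectivity: the graph has 1 connected component(s).
All vertices are reachable from each other. The graph IS connected.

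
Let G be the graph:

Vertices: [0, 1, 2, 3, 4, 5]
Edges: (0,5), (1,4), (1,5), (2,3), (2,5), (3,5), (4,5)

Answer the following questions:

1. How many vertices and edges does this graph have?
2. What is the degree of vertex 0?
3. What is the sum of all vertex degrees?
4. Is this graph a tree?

Count: 6 vertices, 7 edges.
Vertex 0 has neighbors [5], degree = 1.
Handshaking lemma: 2 * 7 = 14.
A tree on 6 vertices has 5 edges. This graph has 7 edges (2 extra). Not a tree.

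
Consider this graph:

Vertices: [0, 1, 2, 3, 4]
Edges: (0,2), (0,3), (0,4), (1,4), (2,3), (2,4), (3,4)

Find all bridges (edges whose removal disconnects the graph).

A bridge is an edge whose removal increases the number of connected components.
Bridges found: (1,4)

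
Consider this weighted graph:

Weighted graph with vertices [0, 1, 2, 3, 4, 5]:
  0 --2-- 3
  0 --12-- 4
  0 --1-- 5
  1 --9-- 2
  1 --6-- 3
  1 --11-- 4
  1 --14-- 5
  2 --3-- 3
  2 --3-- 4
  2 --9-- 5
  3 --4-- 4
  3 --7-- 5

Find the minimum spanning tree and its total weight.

Applying Kruskal's algorithm (sort edges by weight, add if no cycle):
  Add (0,5) w=1
  Add (0,3) w=2
  Add (2,3) w=3
  Add (2,4) w=3
  Skip (3,4) w=4 (creates cycle)
  Add (1,3) w=6
  Skip (3,5) w=7 (creates cycle)
  Skip (1,2) w=9 (creates cycle)
  Skip (2,5) w=9 (creates cycle)
  Skip (1,4) w=11 (creates cycle)
  Skip (0,4) w=12 (creates cycle)
  Skip (1,5) w=14 (creates cycle)
MST weight = 15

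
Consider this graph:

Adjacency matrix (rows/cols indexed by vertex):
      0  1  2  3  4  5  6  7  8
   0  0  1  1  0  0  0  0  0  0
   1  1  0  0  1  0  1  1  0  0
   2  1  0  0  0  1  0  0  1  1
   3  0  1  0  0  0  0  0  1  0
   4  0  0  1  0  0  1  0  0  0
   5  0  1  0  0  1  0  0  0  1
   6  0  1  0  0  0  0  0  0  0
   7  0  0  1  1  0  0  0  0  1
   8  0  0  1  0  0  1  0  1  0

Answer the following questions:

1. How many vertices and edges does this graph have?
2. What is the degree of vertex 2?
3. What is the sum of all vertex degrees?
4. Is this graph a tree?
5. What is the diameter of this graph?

Count: 9 vertices, 12 edges.
Vertex 2 has neighbors [0, 4, 7, 8], degree = 4.
Handshaking lemma: 2 * 12 = 24.
A tree on 9 vertices has 8 edges. This graph has 12 edges (4 extra). Not a tree.
Diameter (longest shortest path) = 3.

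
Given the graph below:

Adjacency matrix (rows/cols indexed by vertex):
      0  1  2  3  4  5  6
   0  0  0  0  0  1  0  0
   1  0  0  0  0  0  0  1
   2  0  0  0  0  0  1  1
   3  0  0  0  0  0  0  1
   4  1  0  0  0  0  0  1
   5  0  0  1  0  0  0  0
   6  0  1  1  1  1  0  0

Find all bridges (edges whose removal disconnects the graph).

A bridge is an edge whose removal increases the number of connected components.
Bridges found: (0,4), (1,6), (2,5), (2,6), (3,6), (4,6)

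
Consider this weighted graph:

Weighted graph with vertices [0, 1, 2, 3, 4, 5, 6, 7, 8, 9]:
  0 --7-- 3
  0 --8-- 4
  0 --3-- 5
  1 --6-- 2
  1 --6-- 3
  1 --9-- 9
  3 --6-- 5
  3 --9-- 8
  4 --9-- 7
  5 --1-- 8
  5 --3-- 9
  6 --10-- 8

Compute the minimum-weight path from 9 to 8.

Using Dijkstra's algorithm from vertex 9:
Shortest path: 9 -> 5 -> 8
Total weight: 3 + 1 = 4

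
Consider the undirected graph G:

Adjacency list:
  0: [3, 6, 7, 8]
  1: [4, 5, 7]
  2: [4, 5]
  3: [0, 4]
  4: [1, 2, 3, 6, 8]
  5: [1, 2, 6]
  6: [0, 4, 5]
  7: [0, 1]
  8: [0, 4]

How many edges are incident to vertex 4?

Vertex 4 has neighbors [1, 2, 3, 6, 8], so deg(4) = 5.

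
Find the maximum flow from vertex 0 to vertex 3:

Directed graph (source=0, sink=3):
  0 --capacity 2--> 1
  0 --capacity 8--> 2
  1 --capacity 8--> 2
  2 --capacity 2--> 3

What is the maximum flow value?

Computing max flow:
  Flow on (0->1): 2/2
  Flow on (1->2): 2/8
  Flow on (2->3): 2/2
Maximum flow = 2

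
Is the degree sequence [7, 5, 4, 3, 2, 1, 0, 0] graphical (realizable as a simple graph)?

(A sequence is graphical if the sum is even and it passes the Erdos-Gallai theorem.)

Sum of degrees = 22. Sum is even but fails Erdos-Gallai. The sequence is NOT graphical.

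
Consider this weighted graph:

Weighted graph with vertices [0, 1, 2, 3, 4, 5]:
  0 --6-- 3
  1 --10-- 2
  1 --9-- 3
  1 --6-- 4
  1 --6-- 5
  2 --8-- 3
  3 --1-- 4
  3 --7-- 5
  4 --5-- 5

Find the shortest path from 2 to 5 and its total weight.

Using Dijkstra's algorithm from vertex 2:
Shortest path: 2 -> 3 -> 4 -> 5
Total weight: 8 + 1 + 5 = 14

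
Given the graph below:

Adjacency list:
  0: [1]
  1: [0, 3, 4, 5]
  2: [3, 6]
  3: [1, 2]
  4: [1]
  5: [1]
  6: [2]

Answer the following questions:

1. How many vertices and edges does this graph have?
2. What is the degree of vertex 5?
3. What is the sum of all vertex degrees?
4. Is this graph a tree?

Count: 7 vertices, 6 edges.
Vertex 5 has neighbors [1], degree = 1.
Handshaking lemma: 2 * 6 = 12.
A graph is a tree iff it is connected and has exactly n-1 edges. This graph is connected (all 7 vertices in one component) and has 7-1 = 6 edges. It is a tree.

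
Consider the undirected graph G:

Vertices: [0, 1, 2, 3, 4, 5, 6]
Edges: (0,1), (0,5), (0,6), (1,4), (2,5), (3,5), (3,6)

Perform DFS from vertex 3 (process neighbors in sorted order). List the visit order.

DFS from vertex 3 (neighbors processed in ascending order):
Visit order: 3, 5, 0, 1, 4, 6, 2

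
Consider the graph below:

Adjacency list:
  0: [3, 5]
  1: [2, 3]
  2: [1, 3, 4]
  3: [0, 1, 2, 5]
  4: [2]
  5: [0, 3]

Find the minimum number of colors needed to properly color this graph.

The graph has a maximum clique of size 3 (lower bound on chromatic number).
A valid 3-coloring: {0: 1, 1: 2, 2: 1, 3: 0, 4: 0, 5: 2}.
Chromatic number = 3.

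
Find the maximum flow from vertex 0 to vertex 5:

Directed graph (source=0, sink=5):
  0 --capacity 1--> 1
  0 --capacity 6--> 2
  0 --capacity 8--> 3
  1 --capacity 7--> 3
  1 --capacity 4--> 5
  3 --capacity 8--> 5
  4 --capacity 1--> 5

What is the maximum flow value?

Computing max flow:
  Flow on (0->1): 1/1
  Flow on (0->3): 8/8
  Flow on (1->5): 1/4
  Flow on (3->5): 8/8
Maximum flow = 9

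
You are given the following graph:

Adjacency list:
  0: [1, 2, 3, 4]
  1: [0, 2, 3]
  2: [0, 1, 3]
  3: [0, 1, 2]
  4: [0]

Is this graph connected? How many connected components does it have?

Checking connectivity: the graph has 1 connected component(s).
All vertices are reachable from each other. The graph IS connected.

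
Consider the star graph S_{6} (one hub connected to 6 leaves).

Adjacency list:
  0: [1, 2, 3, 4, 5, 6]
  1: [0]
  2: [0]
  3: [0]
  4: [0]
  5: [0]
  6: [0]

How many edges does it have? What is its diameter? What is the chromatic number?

Star graph S_{6}: the hub connects to all 6 leaves.
Edges = 6.
Diameter = 2 (any leaf to hub is 1, leaf to leaf through hub is 2).
Star graphs are bipartite (hub vs leaves), so chromatic number = 2.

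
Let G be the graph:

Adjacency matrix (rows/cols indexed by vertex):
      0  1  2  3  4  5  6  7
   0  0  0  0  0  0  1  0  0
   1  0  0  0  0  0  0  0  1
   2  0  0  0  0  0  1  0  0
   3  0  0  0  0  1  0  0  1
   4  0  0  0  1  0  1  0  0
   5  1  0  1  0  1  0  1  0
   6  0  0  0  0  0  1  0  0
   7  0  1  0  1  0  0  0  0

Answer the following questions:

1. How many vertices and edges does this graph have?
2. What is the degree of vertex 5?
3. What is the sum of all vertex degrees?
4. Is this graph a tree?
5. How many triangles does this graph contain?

Count: 8 vertices, 7 edges.
Vertex 5 has neighbors [0, 2, 4, 6], degree = 4.
Handshaking lemma: 2 * 7 = 14.
A graph is a tree iff it is connected and has exactly n-1 edges. This graph is connected (all 8 vertices in one component) and has 8-1 = 7 edges. It is a tree.
Number of triangles = 0.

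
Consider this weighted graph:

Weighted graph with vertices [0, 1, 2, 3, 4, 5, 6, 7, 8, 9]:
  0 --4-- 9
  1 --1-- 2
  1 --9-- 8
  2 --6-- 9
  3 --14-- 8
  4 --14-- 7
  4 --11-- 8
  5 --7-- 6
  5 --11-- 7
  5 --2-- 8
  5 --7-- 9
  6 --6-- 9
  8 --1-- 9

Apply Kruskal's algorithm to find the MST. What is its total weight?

Applying Kruskal's algorithm (sort edges by weight, add if no cycle):
  Add (1,2) w=1
  Add (8,9) w=1
  Add (5,8) w=2
  Add (0,9) w=4
  Add (2,9) w=6
  Add (6,9) w=6
  Skip (5,6) w=7 (creates cycle)
  Skip (5,9) w=7 (creates cycle)
  Skip (1,8) w=9 (creates cycle)
  Add (4,8) w=11
  Add (5,7) w=11
  Add (3,8) w=14
  Skip (4,7) w=14 (creates cycle)
MST weight = 56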